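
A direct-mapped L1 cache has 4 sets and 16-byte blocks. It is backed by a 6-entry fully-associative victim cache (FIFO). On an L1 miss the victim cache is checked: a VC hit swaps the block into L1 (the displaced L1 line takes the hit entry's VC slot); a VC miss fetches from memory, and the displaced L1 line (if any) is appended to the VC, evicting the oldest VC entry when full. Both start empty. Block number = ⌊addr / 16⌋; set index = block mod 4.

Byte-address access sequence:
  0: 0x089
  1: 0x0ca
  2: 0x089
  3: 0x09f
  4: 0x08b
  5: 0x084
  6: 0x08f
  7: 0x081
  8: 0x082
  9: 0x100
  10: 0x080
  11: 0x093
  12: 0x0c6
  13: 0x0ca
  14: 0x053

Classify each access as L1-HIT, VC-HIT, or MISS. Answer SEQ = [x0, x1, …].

0: 0x89 (blk 8, set 0) → MISS  vc=[]
1: 0xca (blk 12, set 0) → MISS  vc=[8]
2: 0x89 (blk 8, set 0) → VC-HIT  vc=[12]
3: 0x9f (blk 9, set 1) → MISS  vc=[12]
4: 0x8b (blk 8, set 0) → L1-HIT  vc=[12]
5: 0x84 (blk 8, set 0) → L1-HIT  vc=[12]
6: 0x8f (blk 8, set 0) → L1-HIT  vc=[12]
7: 0x81 (blk 8, set 0) → L1-HIT  vc=[12]
8: 0x82 (blk 8, set 0) → L1-HIT  vc=[12]
9: 0x100 (blk 16, set 0) → MISS  vc=[12, 8]
10: 0x80 (blk 8, set 0) → VC-HIT  vc=[12, 16]
11: 0x93 (blk 9, set 1) → L1-HIT  vc=[12, 16]
12: 0xc6 (blk 12, set 0) → VC-HIT  vc=[8, 16]
13: 0xca (blk 12, set 0) → L1-HIT  vc=[8, 16]
14: 0x53 (blk 5, set 1) → MISS  vc=[8, 16, 9]

SEQ = [MISS, MISS, VC-HIT, MISS, L1-HIT, L1-HIT, L1-HIT, L1-HIT, L1-HIT, MISS, VC-HIT, L1-HIT, VC-HIT, L1-HIT, MISS]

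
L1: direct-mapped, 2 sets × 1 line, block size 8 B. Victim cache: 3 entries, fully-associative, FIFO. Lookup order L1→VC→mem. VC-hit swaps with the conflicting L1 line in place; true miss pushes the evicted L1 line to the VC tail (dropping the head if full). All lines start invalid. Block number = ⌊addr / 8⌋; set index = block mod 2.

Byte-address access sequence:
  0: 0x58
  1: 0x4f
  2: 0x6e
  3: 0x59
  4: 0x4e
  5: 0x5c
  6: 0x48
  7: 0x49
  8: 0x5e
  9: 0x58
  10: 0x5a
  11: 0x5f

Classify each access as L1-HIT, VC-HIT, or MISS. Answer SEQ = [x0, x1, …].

#0 0x58→b11/s1 MISS; vc=[]
#1 0x4f→b9/s1 MISS; vc=[11]
#2 0x6e→b13/s1 MISS; vc=[11,9]
#3 0x59→b11/s1 VC-HIT; vc=[13,9]
#4 0x4e→b9/s1 VC-HIT; vc=[13,11]
#5 0x5c→b11/s1 VC-HIT; vc=[13,9]
#6 0x48→b9/s1 VC-HIT; vc=[13,11]
#7 0x49→b9/s1 L1-HIT; vc=[13,11]
#8 0x5e→b11/s1 VC-HIT; vc=[13,9]
#9 0x58→b11/s1 L1-HIT; vc=[13,9]
#10 0x5a→b11/s1 L1-HIT; vc=[13,9]
#11 0x5f→b11/s1 L1-HIT; vc=[13,9]

SEQ = [MISS, MISS, MISS, VC-HIT, VC-HIT, VC-HIT, VC-HIT, L1-HIT, VC-HIT, L1-HIT, L1-HIT, L1-HIT]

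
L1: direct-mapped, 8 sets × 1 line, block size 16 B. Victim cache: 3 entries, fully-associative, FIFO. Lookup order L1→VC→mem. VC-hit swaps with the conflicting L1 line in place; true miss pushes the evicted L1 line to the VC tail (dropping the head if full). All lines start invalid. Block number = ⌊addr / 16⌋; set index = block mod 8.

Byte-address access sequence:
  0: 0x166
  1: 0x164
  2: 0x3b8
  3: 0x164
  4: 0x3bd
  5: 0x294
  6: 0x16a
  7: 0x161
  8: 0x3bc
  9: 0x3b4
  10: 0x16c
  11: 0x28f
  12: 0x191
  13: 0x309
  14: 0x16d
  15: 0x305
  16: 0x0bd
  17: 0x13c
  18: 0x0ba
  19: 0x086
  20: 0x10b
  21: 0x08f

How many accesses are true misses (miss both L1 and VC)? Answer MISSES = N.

#0 0x166→b22/s6 MISS; vc=[]
#1 0x164→b22/s6 L1-HIT; vc=[]
#2 0x3b8→b59/s3 MISS; vc=[]
#3 0x164→b22/s6 L1-HIT; vc=[]
#4 0x3bd→b59/s3 L1-HIT; vc=[]
#5 0x294→b41/s1 MISS; vc=[]
#6 0x16a→b22/s6 L1-HIT; vc=[]
#7 0x161→b22/s6 L1-HIT; vc=[]
#8 0x3bc→b59/s3 L1-HIT; vc=[]
#9 0x3b4→b59/s3 L1-HIT; vc=[]
#10 0x16c→b22/s6 L1-HIT; vc=[]
#11 0x28f→b40/s0 MISS; vc=[]
#12 0x191→b25/s1 MISS; vc=[41]
#13 0x309→b48/s0 MISS; vc=[41,40]
#14 0x16d→b22/s6 L1-HIT; vc=[41,40]
#15 0x305→b48/s0 L1-HIT; vc=[41,40]
#16 0xbd→b11/s3 MISS; vc=[41,40,59]
#17 0x13c→b19/s3 MISS; vc=[40,59,11]
#18 0xba→b11/s3 VC-HIT; vc=[40,59,19]
#19 0x86→b8/s0 MISS; vc=[59,19,48]
#20 0x10b→b16/s0 MISS; vc=[19,48,8]
#21 0x8f→b8/s0 VC-HIT; vc=[19,48,16]

MISSES = 10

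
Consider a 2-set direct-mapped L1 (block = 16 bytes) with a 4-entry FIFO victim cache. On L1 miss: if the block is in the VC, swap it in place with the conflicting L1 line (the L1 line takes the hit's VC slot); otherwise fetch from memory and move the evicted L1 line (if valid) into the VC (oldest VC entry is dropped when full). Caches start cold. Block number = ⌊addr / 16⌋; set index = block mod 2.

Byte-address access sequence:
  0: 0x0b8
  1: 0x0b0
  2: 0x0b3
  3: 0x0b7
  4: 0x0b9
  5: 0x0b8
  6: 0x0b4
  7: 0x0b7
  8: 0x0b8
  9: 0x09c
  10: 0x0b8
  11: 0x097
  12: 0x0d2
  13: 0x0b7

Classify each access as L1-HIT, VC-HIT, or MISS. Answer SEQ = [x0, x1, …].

SEQ = [MISS, L1-HIT, L1-HIT, L1-HIT, L1-HIT, L1-HIT, L1-HIT, L1-HIT, L1-HIT, MISS, VC-HIT, VC-HIT, MISS, VC-HIT]

  [0] addr=0xb8 blk=11 s=1: MISS | VC []
  [1] addr=0xb0 blk=11 s=1: L1-HIT | VC []
  [2] addr=0xb3 blk=11 s=1: L1-HIT | VC []
  [3] addr=0xb7 blk=11 s=1: L1-HIT | VC []
  [4] addr=0xb9 blk=11 s=1: L1-HIT | VC []
  [5] addr=0xb8 blk=11 s=1: L1-HIT | VC []
  [6] addr=0xb4 blk=11 s=1: L1-HIT | VC []
  [7] addr=0xb7 blk=11 s=1: L1-HIT | VC []
  [8] addr=0xb8 blk=11 s=1: L1-HIT | VC []
  [9] addr=0x9c blk=9 s=1: MISS | VC [11]
  [10] addr=0xb8 blk=11 s=1: VC-HIT | VC [9]
  [11] addr=0x97 blk=9 s=1: VC-HIT | VC [11]
  [12] addr=0xd2 blk=13 s=1: MISS | VC [11, 9]
  [13] addr=0xb7 blk=11 s=1: VC-HIT | VC [13, 9]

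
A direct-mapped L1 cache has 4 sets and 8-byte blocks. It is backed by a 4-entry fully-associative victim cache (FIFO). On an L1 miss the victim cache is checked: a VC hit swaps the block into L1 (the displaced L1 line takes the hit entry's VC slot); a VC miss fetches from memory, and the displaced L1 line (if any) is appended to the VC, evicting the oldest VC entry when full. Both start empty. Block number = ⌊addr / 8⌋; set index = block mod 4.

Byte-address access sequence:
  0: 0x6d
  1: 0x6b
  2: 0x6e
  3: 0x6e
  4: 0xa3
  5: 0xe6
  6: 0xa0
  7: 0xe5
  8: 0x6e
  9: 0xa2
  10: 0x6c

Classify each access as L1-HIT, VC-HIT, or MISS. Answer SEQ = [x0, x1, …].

  [0] addr=0x6d blk=13 s=1: MISS | VC []
  [1] addr=0x6b blk=13 s=1: L1-HIT | VC []
  [2] addr=0x6e blk=13 s=1: L1-HIT | VC []
  [3] addr=0x6e blk=13 s=1: L1-HIT | VC []
  [4] addr=0xa3 blk=20 s=0: MISS | VC []
  [5] addr=0xe6 blk=28 s=0: MISS | VC [20]
  [6] addr=0xa0 blk=20 s=0: VC-HIT | VC [28]
  [7] addr=0xe5 blk=28 s=0: VC-HIT | VC [20]
  [8] addr=0x6e blk=13 s=1: L1-HIT | VC [20]
  [9] addr=0xa2 blk=20 s=0: VC-HIT | VC [28]
  [10] addr=0x6c blk=13 s=1: L1-HIT | VC [28]

SEQ = [MISS, L1-HIT, L1-HIT, L1-HIT, MISS, MISS, VC-HIT, VC-HIT, L1-HIT, VC-HIT, L1-HIT]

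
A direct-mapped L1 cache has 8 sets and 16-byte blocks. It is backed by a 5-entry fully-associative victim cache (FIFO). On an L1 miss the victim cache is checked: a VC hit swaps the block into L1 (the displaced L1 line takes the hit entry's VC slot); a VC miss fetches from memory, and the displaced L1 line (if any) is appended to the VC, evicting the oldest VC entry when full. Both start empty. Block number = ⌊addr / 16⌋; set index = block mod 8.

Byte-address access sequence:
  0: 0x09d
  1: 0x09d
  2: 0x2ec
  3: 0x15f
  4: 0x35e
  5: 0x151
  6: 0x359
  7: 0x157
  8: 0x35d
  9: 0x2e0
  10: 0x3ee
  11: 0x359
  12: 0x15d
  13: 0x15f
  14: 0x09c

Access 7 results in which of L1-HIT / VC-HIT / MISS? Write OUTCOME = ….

OUTCOME = VC-HIT

0: 0x9d (blk 9, set 1) → MISS  vc=[]
1: 0x9d (blk 9, set 1) → L1-HIT  vc=[]
2: 0x2ec (blk 46, set 6) → MISS  vc=[]
3: 0x15f (blk 21, set 5) → MISS  vc=[]
4: 0x35e (blk 53, set 5) → MISS  vc=[21]
5: 0x151 (blk 21, set 5) → VC-HIT  vc=[53]
6: 0x359 (blk 53, set 5) → VC-HIT  vc=[21]
7: 0x157 (blk 21, set 5) → VC-HIT  vc=[53]
8: 0x35d (blk 53, set 5) → VC-HIT  vc=[21]
9: 0x2e0 (blk 46, set 6) → L1-HIT  vc=[21]
10: 0x3ee (blk 62, set 6) → MISS  vc=[21, 46]
11: 0x359 (blk 53, set 5) → L1-HIT  vc=[21, 46]
12: 0x15d (blk 21, set 5) → VC-HIT  vc=[53, 46]
13: 0x15f (blk 21, set 5) → L1-HIT  vc=[53, 46]
14: 0x9c (blk 9, set 1) → L1-HIT  vc=[53, 46]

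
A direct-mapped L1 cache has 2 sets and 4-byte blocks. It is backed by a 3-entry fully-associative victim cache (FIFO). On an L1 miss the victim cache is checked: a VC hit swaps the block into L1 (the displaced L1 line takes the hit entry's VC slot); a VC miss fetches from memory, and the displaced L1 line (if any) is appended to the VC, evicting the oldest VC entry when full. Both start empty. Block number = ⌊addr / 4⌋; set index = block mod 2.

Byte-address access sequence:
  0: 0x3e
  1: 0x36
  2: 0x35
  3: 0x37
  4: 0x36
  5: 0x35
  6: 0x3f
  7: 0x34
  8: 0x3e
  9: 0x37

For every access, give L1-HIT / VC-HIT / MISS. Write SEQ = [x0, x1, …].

SEQ = [MISS, MISS, L1-HIT, L1-HIT, L1-HIT, L1-HIT, VC-HIT, VC-HIT, VC-HIT, VC-HIT]

#0 0x3e→b15/s1 MISS; vc=[]
#1 0x36→b13/s1 MISS; vc=[15]
#2 0x35→b13/s1 L1-HIT; vc=[15]
#3 0x37→b13/s1 L1-HIT; vc=[15]
#4 0x36→b13/s1 L1-HIT; vc=[15]
#5 0x35→b13/s1 L1-HIT; vc=[15]
#6 0x3f→b15/s1 VC-HIT; vc=[13]
#7 0x34→b13/s1 VC-HIT; vc=[15]
#8 0x3e→b15/s1 VC-HIT; vc=[13]
#9 0x37→b13/s1 VC-HIT; vc=[15]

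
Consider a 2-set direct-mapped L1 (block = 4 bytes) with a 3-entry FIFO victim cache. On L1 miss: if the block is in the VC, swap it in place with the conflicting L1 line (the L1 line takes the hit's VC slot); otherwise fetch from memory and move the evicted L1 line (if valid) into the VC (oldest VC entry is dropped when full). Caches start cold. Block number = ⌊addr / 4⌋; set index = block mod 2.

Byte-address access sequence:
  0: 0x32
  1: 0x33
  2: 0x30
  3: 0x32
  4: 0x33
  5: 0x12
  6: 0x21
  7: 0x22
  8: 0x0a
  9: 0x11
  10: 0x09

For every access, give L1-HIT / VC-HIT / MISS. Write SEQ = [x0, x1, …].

0: 0x32 (blk 12, set 0) → MISS  vc=[]
1: 0x33 (blk 12, set 0) → L1-HIT  vc=[]
2: 0x30 (blk 12, set 0) → L1-HIT  vc=[]
3: 0x32 (blk 12, set 0) → L1-HIT  vc=[]
4: 0x33 (blk 12, set 0) → L1-HIT  vc=[]
5: 0x12 (blk 4, set 0) → MISS  vc=[12]
6: 0x21 (blk 8, set 0) → MISS  vc=[12, 4]
7: 0x22 (blk 8, set 0) → L1-HIT  vc=[12, 4]
8: 0xa (blk 2, set 0) → MISS  vc=[12, 4, 8]
9: 0x11 (blk 4, set 0) → VC-HIT  vc=[12, 2, 8]
10: 0x9 (blk 2, set 0) → VC-HIT  vc=[12, 4, 8]

SEQ = [MISS, L1-HIT, L1-HIT, L1-HIT, L1-HIT, MISS, MISS, L1-HIT, MISS, VC-HIT, VC-HIT]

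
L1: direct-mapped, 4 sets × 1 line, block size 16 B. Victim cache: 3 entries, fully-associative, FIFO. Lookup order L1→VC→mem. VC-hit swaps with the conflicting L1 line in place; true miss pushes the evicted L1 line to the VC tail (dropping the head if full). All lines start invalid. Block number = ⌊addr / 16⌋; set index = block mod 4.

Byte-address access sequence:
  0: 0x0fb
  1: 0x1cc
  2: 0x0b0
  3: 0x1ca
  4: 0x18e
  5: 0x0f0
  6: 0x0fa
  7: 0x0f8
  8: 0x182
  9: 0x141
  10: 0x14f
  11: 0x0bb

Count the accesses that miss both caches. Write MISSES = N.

#0 0xfb→b15/s3 MISS; vc=[]
#1 0x1cc→b28/s0 MISS; vc=[]
#2 0xb0→b11/s3 MISS; vc=[15]
#3 0x1ca→b28/s0 L1-HIT; vc=[15]
#4 0x18e→b24/s0 MISS; vc=[15,28]
#5 0xf0→b15/s3 VC-HIT; vc=[11,28]
#6 0xfa→b15/s3 L1-HIT; vc=[11,28]
#7 0xf8→b15/s3 L1-HIT; vc=[11,28]
#8 0x182→b24/s0 L1-HIT; vc=[11,28]
#9 0x141→b20/s0 MISS; vc=[11,28,24]
#10 0x14f→b20/s0 L1-HIT; vc=[11,28,24]
#11 0xbb→b11/s3 VC-HIT; vc=[15,28,24]

MISSES = 5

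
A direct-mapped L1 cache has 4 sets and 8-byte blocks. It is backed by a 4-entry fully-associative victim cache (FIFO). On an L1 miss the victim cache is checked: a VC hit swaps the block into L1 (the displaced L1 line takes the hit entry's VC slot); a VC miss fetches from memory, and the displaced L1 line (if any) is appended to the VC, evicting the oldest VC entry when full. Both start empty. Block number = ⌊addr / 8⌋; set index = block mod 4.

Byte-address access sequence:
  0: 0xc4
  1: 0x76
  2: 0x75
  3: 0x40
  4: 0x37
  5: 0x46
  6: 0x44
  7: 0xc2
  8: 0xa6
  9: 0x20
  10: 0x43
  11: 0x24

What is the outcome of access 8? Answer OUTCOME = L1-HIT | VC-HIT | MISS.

  [0] addr=0xc4 blk=24 s=0: MISS | VC []
  [1] addr=0x76 blk=14 s=2: MISS | VC []
  [2] addr=0x75 blk=14 s=2: L1-HIT | VC []
  [3] addr=0x40 blk=8 s=0: MISS | VC [24]
  [4] addr=0x37 blk=6 s=2: MISS | VC [24, 14]
  [5] addr=0x46 blk=8 s=0: L1-HIT | VC [24, 14]
  [6] addr=0x44 blk=8 s=0: L1-HIT | VC [24, 14]
  [7] addr=0xc2 blk=24 s=0: VC-HIT | VC [8, 14]
  [8] addr=0xa6 blk=20 s=0: MISS | VC [8, 14, 24]
  [9] addr=0x20 blk=4 s=0: MISS | VC [8, 14, 24, 20]
  [10] addr=0x43 blk=8 s=0: VC-HIT | VC [4, 14, 24, 20]
  [11] addr=0x24 blk=4 s=0: VC-HIT | VC [8, 14, 24, 20]

OUTCOME = MISS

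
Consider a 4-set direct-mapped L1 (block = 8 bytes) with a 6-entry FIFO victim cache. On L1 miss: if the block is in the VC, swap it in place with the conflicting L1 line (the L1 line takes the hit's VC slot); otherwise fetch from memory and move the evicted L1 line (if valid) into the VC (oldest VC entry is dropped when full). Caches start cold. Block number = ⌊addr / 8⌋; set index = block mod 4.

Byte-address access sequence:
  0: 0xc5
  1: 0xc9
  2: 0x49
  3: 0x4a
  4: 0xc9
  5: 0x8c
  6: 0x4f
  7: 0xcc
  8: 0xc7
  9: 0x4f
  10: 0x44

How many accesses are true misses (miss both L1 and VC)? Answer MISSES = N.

  [0] addr=0xc5 blk=24 s=0: MISS | VC []
  [1] addr=0xc9 blk=25 s=1: MISS | VC []
  [2] addr=0x49 blk=9 s=1: MISS | VC [25]
  [3] addr=0x4a blk=9 s=1: L1-HIT | VC [25]
  [4] addr=0xc9 blk=25 s=1: VC-HIT | VC [9]
  [5] addr=0x8c blk=17 s=1: MISS | VC [9, 25]
  [6] addr=0x4f blk=9 s=1: VC-HIT | VC [17, 25]
  [7] addr=0xcc blk=25 s=1: VC-HIT | VC [17, 9]
  [8] addr=0xc7 blk=24 s=0: L1-HIT | VC [17, 9]
  [9] addr=0x4f blk=9 s=1: VC-HIT | VC [17, 25]
  [10] addr=0x44 blk=8 s=0: MISS | VC [17, 25, 24]

MISSES = 5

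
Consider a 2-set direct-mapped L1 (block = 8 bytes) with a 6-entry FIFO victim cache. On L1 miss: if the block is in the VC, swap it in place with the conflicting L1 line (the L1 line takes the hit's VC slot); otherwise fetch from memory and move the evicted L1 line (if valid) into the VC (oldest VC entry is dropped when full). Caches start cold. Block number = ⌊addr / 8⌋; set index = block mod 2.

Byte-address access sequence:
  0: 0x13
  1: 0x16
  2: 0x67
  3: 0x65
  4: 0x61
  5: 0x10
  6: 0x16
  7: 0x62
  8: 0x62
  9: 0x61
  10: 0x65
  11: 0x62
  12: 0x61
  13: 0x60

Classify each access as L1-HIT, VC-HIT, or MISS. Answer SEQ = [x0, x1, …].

SEQ = [MISS, L1-HIT, MISS, L1-HIT, L1-HIT, VC-HIT, L1-HIT, VC-HIT, L1-HIT, L1-HIT, L1-HIT, L1-HIT, L1-HIT, L1-HIT]

0: 0x13 (blk 2, set 0) → MISS  vc=[]
1: 0x16 (blk 2, set 0) → L1-HIT  vc=[]
2: 0x67 (blk 12, set 0) → MISS  vc=[2]
3: 0x65 (blk 12, set 0) → L1-HIT  vc=[2]
4: 0x61 (blk 12, set 0) → L1-HIT  vc=[2]
5: 0x10 (blk 2, set 0) → VC-HIT  vc=[12]
6: 0x16 (blk 2, set 0) → L1-HIT  vc=[12]
7: 0x62 (blk 12, set 0) → VC-HIT  vc=[2]
8: 0x62 (blk 12, set 0) → L1-HIT  vc=[2]
9: 0x61 (blk 12, set 0) → L1-HIT  vc=[2]
10: 0x65 (blk 12, set 0) → L1-HIT  vc=[2]
11: 0x62 (blk 12, set 0) → L1-HIT  vc=[2]
12: 0x61 (blk 12, set 0) → L1-HIT  vc=[2]
13: 0x60 (blk 12, set 0) → L1-HIT  vc=[2]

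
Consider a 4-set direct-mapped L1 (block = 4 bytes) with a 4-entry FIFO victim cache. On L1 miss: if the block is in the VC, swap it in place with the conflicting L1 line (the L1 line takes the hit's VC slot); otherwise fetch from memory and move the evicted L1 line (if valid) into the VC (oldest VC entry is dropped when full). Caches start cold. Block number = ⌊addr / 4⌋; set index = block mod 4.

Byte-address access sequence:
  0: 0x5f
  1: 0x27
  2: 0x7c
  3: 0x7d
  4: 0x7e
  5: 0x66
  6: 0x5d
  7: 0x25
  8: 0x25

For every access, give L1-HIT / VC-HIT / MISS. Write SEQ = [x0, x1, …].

  [0] addr=0x5f blk=23 s=3: MISS | VC []
  [1] addr=0x27 blk=9 s=1: MISS | VC []
  [2] addr=0x7c blk=31 s=3: MISS | VC [23]
  [3] addr=0x7d blk=31 s=3: L1-HIT | VC [23]
  [4] addr=0x7e blk=31 s=3: L1-HIT | VC [23]
  [5] addr=0x66 blk=25 s=1: MISS | VC [23, 9]
  [6] addr=0x5d blk=23 s=3: VC-HIT | VC [31, 9]
  [7] addr=0x25 blk=9 s=1: VC-HIT | VC [31, 25]
  [8] addr=0x25 blk=9 s=1: L1-HIT | VC [31, 25]

SEQ = [MISS, MISS, MISS, L1-HIT, L1-HIT, MISS, VC-HIT, VC-HIT, L1-HIT]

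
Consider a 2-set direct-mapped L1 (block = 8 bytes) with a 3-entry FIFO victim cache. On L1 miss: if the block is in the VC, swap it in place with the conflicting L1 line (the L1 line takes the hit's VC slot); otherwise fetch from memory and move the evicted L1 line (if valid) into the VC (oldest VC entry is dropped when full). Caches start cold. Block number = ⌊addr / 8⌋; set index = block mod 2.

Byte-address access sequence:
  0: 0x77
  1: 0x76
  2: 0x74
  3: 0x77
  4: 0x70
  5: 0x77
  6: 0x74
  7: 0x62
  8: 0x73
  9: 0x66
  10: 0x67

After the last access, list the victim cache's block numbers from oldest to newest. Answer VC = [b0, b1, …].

VC = [14]

0: 0x77 (blk 14, set 0) → MISS  vc=[]
1: 0x76 (blk 14, set 0) → L1-HIT  vc=[]
2: 0x74 (blk 14, set 0) → L1-HIT  vc=[]
3: 0x77 (blk 14, set 0) → L1-HIT  vc=[]
4: 0x70 (blk 14, set 0) → L1-HIT  vc=[]
5: 0x77 (blk 14, set 0) → L1-HIT  vc=[]
6: 0x74 (blk 14, set 0) → L1-HIT  vc=[]
7: 0x62 (blk 12, set 0) → MISS  vc=[14]
8: 0x73 (blk 14, set 0) → VC-HIT  vc=[12]
9: 0x66 (blk 12, set 0) → VC-HIT  vc=[14]
10: 0x67 (blk 12, set 0) → L1-HIT  vc=[14]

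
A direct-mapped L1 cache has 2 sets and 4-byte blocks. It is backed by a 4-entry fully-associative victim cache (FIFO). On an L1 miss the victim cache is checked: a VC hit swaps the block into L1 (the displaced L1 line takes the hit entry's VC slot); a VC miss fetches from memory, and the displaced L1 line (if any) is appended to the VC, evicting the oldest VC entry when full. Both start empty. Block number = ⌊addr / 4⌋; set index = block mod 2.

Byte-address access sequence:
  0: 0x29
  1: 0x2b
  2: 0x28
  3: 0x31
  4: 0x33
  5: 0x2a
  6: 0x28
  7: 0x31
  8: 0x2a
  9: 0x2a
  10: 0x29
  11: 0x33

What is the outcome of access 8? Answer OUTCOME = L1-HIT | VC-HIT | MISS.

#0 0x29→b10/s0 MISS; vc=[]
#1 0x2b→b10/s0 L1-HIT; vc=[]
#2 0x28→b10/s0 L1-HIT; vc=[]
#3 0x31→b12/s0 MISS; vc=[10]
#4 0x33→b12/s0 L1-HIT; vc=[10]
#5 0x2a→b10/s0 VC-HIT; vc=[12]
#6 0x28→b10/s0 L1-HIT; vc=[12]
#7 0x31→b12/s0 VC-HIT; vc=[10]
#8 0x2a→b10/s0 VC-HIT; vc=[12]
#9 0x2a→b10/s0 L1-HIT; vc=[12]
#10 0x29→b10/s0 L1-HIT; vc=[12]
#11 0x33→b12/s0 VC-HIT; vc=[10]

OUTCOME = VC-HIT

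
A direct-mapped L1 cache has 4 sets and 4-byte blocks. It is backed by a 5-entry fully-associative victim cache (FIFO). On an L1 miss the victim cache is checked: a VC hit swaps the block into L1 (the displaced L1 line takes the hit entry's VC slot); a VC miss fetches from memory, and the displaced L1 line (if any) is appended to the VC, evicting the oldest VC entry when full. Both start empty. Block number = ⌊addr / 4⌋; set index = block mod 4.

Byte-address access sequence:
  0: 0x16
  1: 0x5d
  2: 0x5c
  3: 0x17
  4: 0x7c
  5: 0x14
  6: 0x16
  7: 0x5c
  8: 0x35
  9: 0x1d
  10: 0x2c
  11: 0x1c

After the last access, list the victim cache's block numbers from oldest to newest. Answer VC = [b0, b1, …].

  [0] addr=0x16 blk=5 s=1: MISS | VC []
  [1] addr=0x5d blk=23 s=3: MISS | VC []
  [2] addr=0x5c blk=23 s=3: L1-HIT | VC []
  [3] addr=0x17 blk=5 s=1: L1-HIT | VC []
  [4] addr=0x7c blk=31 s=3: MISS | VC [23]
  [5] addr=0x14 blk=5 s=1: L1-HIT | VC [23]
  [6] addr=0x16 blk=5 s=1: L1-HIT | VC [23]
  [7] addr=0x5c blk=23 s=3: VC-HIT | VC [31]
  [8] addr=0x35 blk=13 s=1: MISS | VC [31, 5]
  [9] addr=0x1d blk=7 s=3: MISS | VC [31, 5, 23]
  [10] addr=0x2c blk=11 s=3: MISS | VC [31, 5, 23, 7]
  [11] addr=0x1c blk=7 s=3: VC-HIT | VC [31, 5, 23, 11]

VC = [31, 5, 23, 11]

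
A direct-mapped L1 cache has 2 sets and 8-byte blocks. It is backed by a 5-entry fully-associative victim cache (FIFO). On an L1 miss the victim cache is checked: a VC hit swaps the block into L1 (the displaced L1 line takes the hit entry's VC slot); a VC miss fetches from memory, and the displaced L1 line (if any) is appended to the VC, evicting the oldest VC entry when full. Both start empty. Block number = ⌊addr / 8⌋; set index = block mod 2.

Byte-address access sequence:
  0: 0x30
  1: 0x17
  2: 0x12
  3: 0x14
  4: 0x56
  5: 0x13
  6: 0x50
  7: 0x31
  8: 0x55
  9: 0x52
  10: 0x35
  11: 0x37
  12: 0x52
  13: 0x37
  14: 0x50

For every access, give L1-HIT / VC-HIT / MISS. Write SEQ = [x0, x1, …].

SEQ = [MISS, MISS, L1-HIT, L1-HIT, MISS, VC-HIT, VC-HIT, VC-HIT, VC-HIT, L1-HIT, VC-HIT, L1-HIT, VC-HIT, VC-HIT, VC-HIT]

#0 0x30→b6/s0 MISS; vc=[]
#1 0x17→b2/s0 MISS; vc=[6]
#2 0x12→b2/s0 L1-HIT; vc=[6]
#3 0x14→b2/s0 L1-HIT; vc=[6]
#4 0x56→b10/s0 MISS; vc=[6,2]
#5 0x13→b2/s0 VC-HIT; vc=[6,10]
#6 0x50→b10/s0 VC-HIT; vc=[6,2]
#7 0x31→b6/s0 VC-HIT; vc=[10,2]
#8 0x55→b10/s0 VC-HIT; vc=[6,2]
#9 0x52→b10/s0 L1-HIT; vc=[6,2]
#10 0x35→b6/s0 VC-HIT; vc=[10,2]
#11 0x37→b6/s0 L1-HIT; vc=[10,2]
#12 0x52→b10/s0 VC-HIT; vc=[6,2]
#13 0x37→b6/s0 VC-HIT; vc=[10,2]
#14 0x50→b10/s0 VC-HIT; vc=[6,2]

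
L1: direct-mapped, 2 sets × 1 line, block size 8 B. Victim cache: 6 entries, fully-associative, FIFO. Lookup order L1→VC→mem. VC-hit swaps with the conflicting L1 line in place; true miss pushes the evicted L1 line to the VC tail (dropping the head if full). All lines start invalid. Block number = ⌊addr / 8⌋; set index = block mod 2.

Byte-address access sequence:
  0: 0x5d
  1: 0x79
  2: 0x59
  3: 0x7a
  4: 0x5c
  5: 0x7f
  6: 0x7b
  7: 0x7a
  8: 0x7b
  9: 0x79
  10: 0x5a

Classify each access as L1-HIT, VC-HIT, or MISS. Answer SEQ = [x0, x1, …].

0: 0x5d (blk 11, set 1) → MISS  vc=[]
1: 0x79 (blk 15, set 1) → MISS  vc=[11]
2: 0x59 (blk 11, set 1) → VC-HIT  vc=[15]
3: 0x7a (blk 15, set 1) → VC-HIT  vc=[11]
4: 0x5c (blk 11, set 1) → VC-HIT  vc=[15]
5: 0x7f (blk 15, set 1) → VC-HIT  vc=[11]
6: 0x7b (blk 15, set 1) → L1-HIT  vc=[11]
7: 0x7a (blk 15, set 1) → L1-HIT  vc=[11]
8: 0x7b (blk 15, set 1) → L1-HIT  vc=[11]
9: 0x79 (blk 15, set 1) → L1-HIT  vc=[11]
10: 0x5a (blk 11, set 1) → VC-HIT  vc=[15]

SEQ = [MISS, MISS, VC-HIT, VC-HIT, VC-HIT, VC-HIT, L1-HIT, L1-HIT, L1-HIT, L1-HIT, VC-HIT]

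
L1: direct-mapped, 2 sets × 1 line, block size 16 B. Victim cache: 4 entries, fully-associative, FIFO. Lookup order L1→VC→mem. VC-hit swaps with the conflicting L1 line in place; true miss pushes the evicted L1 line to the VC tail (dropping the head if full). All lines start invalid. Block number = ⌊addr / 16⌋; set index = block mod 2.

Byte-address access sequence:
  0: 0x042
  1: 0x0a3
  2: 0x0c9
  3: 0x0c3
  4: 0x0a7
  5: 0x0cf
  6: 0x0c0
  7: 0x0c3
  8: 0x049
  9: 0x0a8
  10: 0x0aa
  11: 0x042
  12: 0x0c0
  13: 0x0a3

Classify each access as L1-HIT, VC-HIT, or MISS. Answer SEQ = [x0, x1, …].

SEQ = [MISS, MISS, MISS, L1-HIT, VC-HIT, VC-HIT, L1-HIT, L1-HIT, VC-HIT, VC-HIT, L1-HIT, VC-HIT, VC-HIT, VC-HIT]

0: 0x42 (blk 4, set 0) → MISS  vc=[]
1: 0xa3 (blk 10, set 0) → MISS  vc=[4]
2: 0xc9 (blk 12, set 0) → MISS  vc=[4, 10]
3: 0xc3 (blk 12, set 0) → L1-HIT  vc=[4, 10]
4: 0xa7 (blk 10, set 0) → VC-HIT  vc=[4, 12]
5: 0xcf (blk 12, set 0) → VC-HIT  vc=[4, 10]
6: 0xc0 (blk 12, set 0) → L1-HIT  vc=[4, 10]
7: 0xc3 (blk 12, set 0) → L1-HIT  vc=[4, 10]
8: 0x49 (blk 4, set 0) → VC-HIT  vc=[12, 10]
9: 0xa8 (blk 10, set 0) → VC-HIT  vc=[12, 4]
10: 0xaa (blk 10, set 0) → L1-HIT  vc=[12, 4]
11: 0x42 (blk 4, set 0) → VC-HIT  vc=[12, 10]
12: 0xc0 (blk 12, set 0) → VC-HIT  vc=[4, 10]
13: 0xa3 (blk 10, set 0) → VC-HIT  vc=[4, 12]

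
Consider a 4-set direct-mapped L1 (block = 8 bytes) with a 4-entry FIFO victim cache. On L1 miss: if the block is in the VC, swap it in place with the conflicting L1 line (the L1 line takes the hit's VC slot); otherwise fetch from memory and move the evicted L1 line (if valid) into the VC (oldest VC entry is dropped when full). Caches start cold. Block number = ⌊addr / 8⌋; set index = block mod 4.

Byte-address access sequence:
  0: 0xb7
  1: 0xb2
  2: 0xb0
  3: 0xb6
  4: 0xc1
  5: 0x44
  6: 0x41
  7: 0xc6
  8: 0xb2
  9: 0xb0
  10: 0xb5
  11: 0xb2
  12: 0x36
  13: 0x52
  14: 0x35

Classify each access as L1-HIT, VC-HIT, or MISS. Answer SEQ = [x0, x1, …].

  [0] addr=0xb7 blk=22 s=2: MISS | VC []
  [1] addr=0xb2 blk=22 s=2: L1-HIT | VC []
  [2] addr=0xb0 blk=22 s=2: L1-HIT | VC []
  [3] addr=0xb6 blk=22 s=2: L1-HIT | VC []
  [4] addr=0xc1 blk=24 s=0: MISS | VC []
  [5] addr=0x44 blk=8 s=0: MISS | VC [24]
  [6] addr=0x41 blk=8 s=0: L1-HIT | VC [24]
  [7] addr=0xc6 blk=24 s=0: VC-HIT | VC [8]
  [8] addr=0xb2 blk=22 s=2: L1-HIT | VC [8]
  [9] addr=0xb0 blk=22 s=2: L1-HIT | VC [8]
  [10] addr=0xb5 blk=22 s=2: L1-HIT | VC [8]
  [11] addr=0xb2 blk=22 s=2: L1-HIT | VC [8]
  [12] addr=0x36 blk=6 s=2: MISS | VC [8, 22]
  [13] addr=0x52 blk=10 s=2: MISS | VC [8, 22, 6]
  [14] addr=0x35 blk=6 s=2: VC-HIT | VC [8, 22, 10]

SEQ = [MISS, L1-HIT, L1-HIT, L1-HIT, MISS, MISS, L1-HIT, VC-HIT, L1-HIT, L1-HIT, L1-HIT, L1-HIT, MISS, MISS, VC-HIT]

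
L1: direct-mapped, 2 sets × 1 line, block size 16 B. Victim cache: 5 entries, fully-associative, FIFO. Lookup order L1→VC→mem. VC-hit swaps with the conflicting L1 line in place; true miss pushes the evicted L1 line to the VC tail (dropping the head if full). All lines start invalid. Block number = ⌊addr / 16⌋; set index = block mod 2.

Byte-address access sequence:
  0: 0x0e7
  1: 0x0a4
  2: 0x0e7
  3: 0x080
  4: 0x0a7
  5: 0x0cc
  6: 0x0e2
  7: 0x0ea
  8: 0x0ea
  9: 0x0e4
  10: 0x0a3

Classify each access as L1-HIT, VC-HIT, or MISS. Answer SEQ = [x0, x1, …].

0: 0xe7 (blk 14, set 0) → MISS  vc=[]
1: 0xa4 (blk 10, set 0) → MISS  vc=[14]
2: 0xe7 (blk 14, set 0) → VC-HIT  vc=[10]
3: 0x80 (blk 8, set 0) → MISS  vc=[10, 14]
4: 0xa7 (blk 10, set 0) → VC-HIT  vc=[8, 14]
5: 0xcc (blk 12, set 0) → MISS  vc=[8, 14, 10]
6: 0xe2 (blk 14, set 0) → VC-HIT  vc=[8, 12, 10]
7: 0xea (blk 14, set 0) → L1-HIT  vc=[8, 12, 10]
8: 0xea (blk 14, set 0) → L1-HIT  vc=[8, 12, 10]
9: 0xe4 (blk 14, set 0) → L1-HIT  vc=[8, 12, 10]
10: 0xa3 (blk 10, set 0) → VC-HIT  vc=[8, 12, 14]

SEQ = [MISS, MISS, VC-HIT, MISS, VC-HIT, MISS, VC-HIT, L1-HIT, L1-HIT, L1-HIT, VC-HIT]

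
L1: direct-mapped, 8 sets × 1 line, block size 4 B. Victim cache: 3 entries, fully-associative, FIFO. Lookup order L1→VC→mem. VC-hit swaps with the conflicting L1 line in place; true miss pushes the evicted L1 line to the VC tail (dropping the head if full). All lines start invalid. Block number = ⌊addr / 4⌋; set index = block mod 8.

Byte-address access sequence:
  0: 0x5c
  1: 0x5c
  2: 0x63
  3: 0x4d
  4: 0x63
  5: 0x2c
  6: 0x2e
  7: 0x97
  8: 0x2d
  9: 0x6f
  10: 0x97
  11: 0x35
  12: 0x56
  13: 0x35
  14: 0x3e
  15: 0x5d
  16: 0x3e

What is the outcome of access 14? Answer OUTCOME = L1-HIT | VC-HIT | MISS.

OUTCOME = MISS

#0 0x5c→b23/s7 MISS; vc=[]
#1 0x5c→b23/s7 L1-HIT; vc=[]
#2 0x63→b24/s0 MISS; vc=[]
#3 0x4d→b19/s3 MISS; vc=[]
#4 0x63→b24/s0 L1-HIT; vc=[]
#5 0x2c→b11/s3 MISS; vc=[19]
#6 0x2e→b11/s3 L1-HIT; vc=[19]
#7 0x97→b37/s5 MISS; vc=[19]
#8 0x2d→b11/s3 L1-HIT; vc=[19]
#9 0x6f→b27/s3 MISS; vc=[19,11]
#10 0x97→b37/s5 L1-HIT; vc=[19,11]
#11 0x35→b13/s5 MISS; vc=[19,11,37]
#12 0x56→b21/s5 MISS; vc=[11,37,13]
#13 0x35→b13/s5 VC-HIT; vc=[11,37,21]
#14 0x3e→b15/s7 MISS; vc=[37,21,23]
#15 0x5d→b23/s7 VC-HIT; vc=[37,21,15]
#16 0x3e→b15/s7 VC-HIT; vc=[37,21,23]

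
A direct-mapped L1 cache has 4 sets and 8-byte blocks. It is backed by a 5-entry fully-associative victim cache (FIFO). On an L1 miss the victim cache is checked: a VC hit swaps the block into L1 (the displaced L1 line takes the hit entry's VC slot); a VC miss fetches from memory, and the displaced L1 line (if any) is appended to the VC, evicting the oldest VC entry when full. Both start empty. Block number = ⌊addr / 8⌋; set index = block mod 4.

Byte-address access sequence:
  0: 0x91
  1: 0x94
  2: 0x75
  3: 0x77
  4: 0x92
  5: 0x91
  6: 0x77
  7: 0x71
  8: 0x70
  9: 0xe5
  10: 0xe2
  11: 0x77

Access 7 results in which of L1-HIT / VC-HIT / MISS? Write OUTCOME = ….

#0 0x91→b18/s2 MISS; vc=[]
#1 0x94→b18/s2 L1-HIT; vc=[]
#2 0x75→b14/s2 MISS; vc=[18]
#3 0x77→b14/s2 L1-HIT; vc=[18]
#4 0x92→b18/s2 VC-HIT; vc=[14]
#5 0x91→b18/s2 L1-HIT; vc=[14]
#6 0x77→b14/s2 VC-HIT; vc=[18]
#7 0x71→b14/s2 L1-HIT; vc=[18]
#8 0x70→b14/s2 L1-HIT; vc=[18]
#9 0xe5→b28/s0 MISS; vc=[18]
#10 0xe2→b28/s0 L1-HIT; vc=[18]
#11 0x77→b14/s2 L1-HIT; vc=[18]

OUTCOME = L1-HIT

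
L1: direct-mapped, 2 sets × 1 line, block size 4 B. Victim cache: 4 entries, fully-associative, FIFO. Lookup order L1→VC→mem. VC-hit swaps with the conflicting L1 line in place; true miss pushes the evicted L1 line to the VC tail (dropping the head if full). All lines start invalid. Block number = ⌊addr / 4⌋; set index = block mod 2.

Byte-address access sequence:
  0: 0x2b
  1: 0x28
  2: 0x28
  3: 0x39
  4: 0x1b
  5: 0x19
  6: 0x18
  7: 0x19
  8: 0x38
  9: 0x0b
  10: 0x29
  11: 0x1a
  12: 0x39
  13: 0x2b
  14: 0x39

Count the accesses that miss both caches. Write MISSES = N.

MISSES = 4

  [0] addr=0x2b blk=10 s=0: MISS | VC []
  [1] addr=0x28 blk=10 s=0: L1-HIT | VC []
  [2] addr=0x28 blk=10 s=0: L1-HIT | VC []
  [3] addr=0x39 blk=14 s=0: MISS | VC [10]
  [4] addr=0x1b blk=6 s=0: MISS | VC [10, 14]
  [5] addr=0x19 blk=6 s=0: L1-HIT | VC [10, 14]
  [6] addr=0x18 blk=6 s=0: L1-HIT | VC [10, 14]
  [7] addr=0x19 blk=6 s=0: L1-HIT | VC [10, 14]
  [8] addr=0x38 blk=14 s=0: VC-HIT | VC [10, 6]
  [9] addr=0xb blk=2 s=0: MISS | VC [10, 6, 14]
  [10] addr=0x29 blk=10 s=0: VC-HIT | VC [2, 6, 14]
  [11] addr=0x1a blk=6 s=0: VC-HIT | VC [2, 10, 14]
  [12] addr=0x39 blk=14 s=0: VC-HIT | VC [2, 10, 6]
  [13] addr=0x2b blk=10 s=0: VC-HIT | VC [2, 14, 6]
  [14] addr=0x39 blk=14 s=0: VC-HIT | VC [2, 10, 6]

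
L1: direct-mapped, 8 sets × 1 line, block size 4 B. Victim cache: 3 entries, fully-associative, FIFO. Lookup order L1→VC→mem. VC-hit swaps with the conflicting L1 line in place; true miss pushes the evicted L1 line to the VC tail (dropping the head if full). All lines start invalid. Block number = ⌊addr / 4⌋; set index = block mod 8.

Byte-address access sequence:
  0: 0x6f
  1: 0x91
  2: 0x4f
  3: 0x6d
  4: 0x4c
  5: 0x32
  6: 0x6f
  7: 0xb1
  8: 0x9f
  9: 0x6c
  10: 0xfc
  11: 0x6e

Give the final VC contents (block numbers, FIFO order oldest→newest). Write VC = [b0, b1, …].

VC = [36, 12, 39]

  [0] addr=0x6f blk=27 s=3: MISS | VC []
  [1] addr=0x91 blk=36 s=4: MISS | VC []
  [2] addr=0x4f blk=19 s=3: MISS | VC [27]
  [3] addr=0x6d blk=27 s=3: VC-HIT | VC [19]
  [4] addr=0x4c blk=19 s=3: VC-HIT | VC [27]
  [5] addr=0x32 blk=12 s=4: MISS | VC [27, 36]
  [6] addr=0x6f blk=27 s=3: VC-HIT | VC [19, 36]
  [7] addr=0xb1 blk=44 s=4: MISS | VC [19, 36, 12]
  [8] addr=0x9f blk=39 s=7: MISS | VC [19, 36, 12]
  [9] addr=0x6c blk=27 s=3: L1-HIT | VC [19, 36, 12]
  [10] addr=0xfc blk=63 s=7: MISS | VC [36, 12, 39]
  [11] addr=0x6e blk=27 s=3: L1-HIT | VC [36, 12, 39]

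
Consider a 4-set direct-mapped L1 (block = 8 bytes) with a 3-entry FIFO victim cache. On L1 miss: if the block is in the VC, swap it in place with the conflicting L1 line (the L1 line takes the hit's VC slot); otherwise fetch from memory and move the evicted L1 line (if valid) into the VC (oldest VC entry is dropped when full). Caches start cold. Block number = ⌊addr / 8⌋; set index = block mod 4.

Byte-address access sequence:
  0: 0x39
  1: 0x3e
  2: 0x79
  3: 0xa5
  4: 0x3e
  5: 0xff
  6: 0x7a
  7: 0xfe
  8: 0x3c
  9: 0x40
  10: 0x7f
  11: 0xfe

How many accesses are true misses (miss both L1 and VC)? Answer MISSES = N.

#0 0x39→b7/s3 MISS; vc=[]
#1 0x3e→b7/s3 L1-HIT; vc=[]
#2 0x79→b15/s3 MISS; vc=[7]
#3 0xa5→b20/s0 MISS; vc=[7]
#4 0x3e→b7/s3 VC-HIT; vc=[15]
#5 0xff→b31/s3 MISS; vc=[15,7]
#6 0x7a→b15/s3 VC-HIT; vc=[31,7]
#7 0xfe→b31/s3 VC-HIT; vc=[15,7]
#8 0x3c→b7/s3 VC-HIT; vc=[15,31]
#9 0x40→b8/s0 MISS; vc=[15,31,20]
#10 0x7f→b15/s3 VC-HIT; vc=[7,31,20]
#11 0xfe→b31/s3 VC-HIT; vc=[7,15,20]

MISSES = 5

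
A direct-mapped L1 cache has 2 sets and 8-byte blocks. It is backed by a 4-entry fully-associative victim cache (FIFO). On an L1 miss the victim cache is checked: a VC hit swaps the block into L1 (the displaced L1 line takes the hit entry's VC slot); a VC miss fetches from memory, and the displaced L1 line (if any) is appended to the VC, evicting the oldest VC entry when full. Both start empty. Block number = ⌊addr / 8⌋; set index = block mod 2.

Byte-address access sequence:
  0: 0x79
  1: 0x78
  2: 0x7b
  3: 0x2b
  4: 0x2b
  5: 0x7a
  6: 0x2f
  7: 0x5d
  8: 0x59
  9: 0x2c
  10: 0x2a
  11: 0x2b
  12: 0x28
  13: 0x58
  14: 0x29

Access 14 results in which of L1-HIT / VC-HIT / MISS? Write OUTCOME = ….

0: 0x79 (blk 15, set 1) → MISS  vc=[]
1: 0x78 (blk 15, set 1) → L1-HIT  vc=[]
2: 0x7b (blk 15, set 1) → L1-HIT  vc=[]
3: 0x2b (blk 5, set 1) → MISS  vc=[15]
4: 0x2b (blk 5, set 1) → L1-HIT  vc=[15]
5: 0x7a (blk 15, set 1) → VC-HIT  vc=[5]
6: 0x2f (blk 5, set 1) → VC-HIT  vc=[15]
7: 0x5d (blk 11, set 1) → MISS  vc=[15, 5]
8: 0x59 (blk 11, set 1) → L1-HIT  vc=[15, 5]
9: 0x2c (blk 5, set 1) → VC-HIT  vc=[15, 11]
10: 0x2a (blk 5, set 1) → L1-HIT  vc=[15, 11]
11: 0x2b (blk 5, set 1) → L1-HIT  vc=[15, 11]
12: 0x28 (blk 5, set 1) → L1-HIT  vc=[15, 11]
13: 0x58 (blk 11, set 1) → VC-HIT  vc=[15, 5]
14: 0x29 (blk 5, set 1) → VC-HIT  vc=[15, 11]

OUTCOME = VC-HIT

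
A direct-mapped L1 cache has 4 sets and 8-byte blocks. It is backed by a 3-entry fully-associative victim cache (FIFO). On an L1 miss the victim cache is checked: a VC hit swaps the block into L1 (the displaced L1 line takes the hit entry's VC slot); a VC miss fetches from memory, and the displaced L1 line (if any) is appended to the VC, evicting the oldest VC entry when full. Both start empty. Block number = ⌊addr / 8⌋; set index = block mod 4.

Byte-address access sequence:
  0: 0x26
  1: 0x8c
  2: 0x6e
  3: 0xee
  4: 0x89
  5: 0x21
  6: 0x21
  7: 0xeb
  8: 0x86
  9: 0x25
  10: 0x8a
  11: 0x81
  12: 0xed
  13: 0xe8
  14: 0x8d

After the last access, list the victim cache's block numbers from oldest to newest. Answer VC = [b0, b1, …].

  [0] addr=0x26 blk=4 s=0: MISS | VC []
  [1] addr=0x8c blk=17 s=1: MISS | VC []
  [2] addr=0x6e blk=13 s=1: MISS | VC [17]
  [3] addr=0xee blk=29 s=1: MISS | VC [17, 13]
  [4] addr=0x89 blk=17 s=1: VC-HIT | VC [29, 13]
  [5] addr=0x21 blk=4 s=0: L1-HIT | VC [29, 13]
  [6] addr=0x21 blk=4 s=0: L1-HIT | VC [29, 13]
  [7] addr=0xeb blk=29 s=1: VC-HIT | VC [17, 13]
  [8] addr=0x86 blk=16 s=0: MISS | VC [17, 13, 4]
  [9] addr=0x25 blk=4 s=0: VC-HIT | VC [17, 13, 16]
  [10] addr=0x8a blk=17 s=1: VC-HIT | VC [29, 13, 16]
  [11] addr=0x81 blk=16 s=0: VC-HIT | VC [29, 13, 4]
  [12] addr=0xed blk=29 s=1: VC-HIT | VC [17, 13, 4]
  [13] addr=0xe8 blk=29 s=1: L1-HIT | VC [17, 13, 4]
  [14] addr=0x8d blk=17 s=1: VC-HIT | VC [29, 13, 4]

VC = [29, 13, 4]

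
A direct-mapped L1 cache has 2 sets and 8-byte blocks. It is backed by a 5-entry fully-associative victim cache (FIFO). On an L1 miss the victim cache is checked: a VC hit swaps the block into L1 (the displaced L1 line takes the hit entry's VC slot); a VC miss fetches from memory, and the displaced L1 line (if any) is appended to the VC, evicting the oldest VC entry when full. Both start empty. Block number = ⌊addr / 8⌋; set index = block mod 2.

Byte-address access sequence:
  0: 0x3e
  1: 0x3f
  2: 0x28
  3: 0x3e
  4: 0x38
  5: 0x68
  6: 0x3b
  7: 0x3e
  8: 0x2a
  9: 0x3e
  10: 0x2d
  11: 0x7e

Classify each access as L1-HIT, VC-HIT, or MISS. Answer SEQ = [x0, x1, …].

SEQ = [MISS, L1-HIT, MISS, VC-HIT, L1-HIT, MISS, VC-HIT, L1-HIT, VC-HIT, VC-HIT, VC-HIT, MISS]

  [0] addr=0x3e blk=7 s=1: MISS | VC []
  [1] addr=0x3f blk=7 s=1: L1-HIT | VC []
  [2] addr=0x28 blk=5 s=1: MISS | VC [7]
  [3] addr=0x3e blk=7 s=1: VC-HIT | VC [5]
  [4] addr=0x38 blk=7 s=1: L1-HIT | VC [5]
  [5] addr=0x68 blk=13 s=1: MISS | VC [5, 7]
  [6] addr=0x3b blk=7 s=1: VC-HIT | VC [5, 13]
  [7] addr=0x3e blk=7 s=1: L1-HIT | VC [5, 13]
  [8] addr=0x2a blk=5 s=1: VC-HIT | VC [7, 13]
  [9] addr=0x3e blk=7 s=1: VC-HIT | VC [5, 13]
  [10] addr=0x2d blk=5 s=1: VC-HIT | VC [7, 13]
  [11] addr=0x7e blk=15 s=1: MISS | VC [7, 13, 5]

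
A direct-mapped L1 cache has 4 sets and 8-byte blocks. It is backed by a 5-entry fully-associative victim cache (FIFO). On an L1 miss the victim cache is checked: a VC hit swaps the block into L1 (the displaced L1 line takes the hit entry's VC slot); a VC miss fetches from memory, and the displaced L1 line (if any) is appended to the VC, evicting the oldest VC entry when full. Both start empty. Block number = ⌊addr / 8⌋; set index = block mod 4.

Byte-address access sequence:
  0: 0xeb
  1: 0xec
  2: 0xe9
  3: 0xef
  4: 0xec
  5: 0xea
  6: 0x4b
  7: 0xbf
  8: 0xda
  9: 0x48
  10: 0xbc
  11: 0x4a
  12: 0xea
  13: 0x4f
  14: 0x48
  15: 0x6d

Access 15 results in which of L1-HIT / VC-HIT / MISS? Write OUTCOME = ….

#0 0xeb→b29/s1 MISS; vc=[]
#1 0xec→b29/s1 L1-HIT; vc=[]
#2 0xe9→b29/s1 L1-HIT; vc=[]
#3 0xef→b29/s1 L1-HIT; vc=[]
#4 0xec→b29/s1 L1-HIT; vc=[]
#5 0xea→b29/s1 L1-HIT; vc=[]
#6 0x4b→b9/s1 MISS; vc=[29]
#7 0xbf→b23/s3 MISS; vc=[29]
#8 0xda→b27/s3 MISS; vc=[29,23]
#9 0x48→b9/s1 L1-HIT; vc=[29,23]
#10 0xbc→b23/s3 VC-HIT; vc=[29,27]
#11 0x4a→b9/s1 L1-HIT; vc=[29,27]
#12 0xea→b29/s1 VC-HIT; vc=[9,27]
#13 0x4f→b9/s1 VC-HIT; vc=[29,27]
#14 0x48→b9/s1 L1-HIT; vc=[29,27]
#15 0x6d→b13/s1 MISS; vc=[29,27,9]

OUTCOME = MISS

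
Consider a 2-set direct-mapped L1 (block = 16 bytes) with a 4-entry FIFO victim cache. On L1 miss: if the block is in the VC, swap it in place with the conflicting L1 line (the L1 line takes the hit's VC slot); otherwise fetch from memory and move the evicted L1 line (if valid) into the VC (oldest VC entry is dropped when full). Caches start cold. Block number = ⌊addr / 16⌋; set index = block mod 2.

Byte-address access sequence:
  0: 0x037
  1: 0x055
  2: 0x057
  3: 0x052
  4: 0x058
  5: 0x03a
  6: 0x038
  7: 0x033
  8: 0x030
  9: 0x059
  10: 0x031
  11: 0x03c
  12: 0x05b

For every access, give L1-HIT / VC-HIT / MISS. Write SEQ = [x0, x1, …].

SEQ = [MISS, MISS, L1-HIT, L1-HIT, L1-HIT, VC-HIT, L1-HIT, L1-HIT, L1-HIT, VC-HIT, VC-HIT, L1-HIT, VC-HIT]

0: 0x37 (blk 3, set 1) → MISS  vc=[]
1: 0x55 (blk 5, set 1) → MISS  vc=[3]
2: 0x57 (blk 5, set 1) → L1-HIT  vc=[3]
3: 0x52 (blk 5, set 1) → L1-HIT  vc=[3]
4: 0x58 (blk 5, set 1) → L1-HIT  vc=[3]
5: 0x3a (blk 3, set 1) → VC-HIT  vc=[5]
6: 0x38 (blk 3, set 1) → L1-HIT  vc=[5]
7: 0x33 (blk 3, set 1) → L1-HIT  vc=[5]
8: 0x30 (blk 3, set 1) → L1-HIT  vc=[5]
9: 0x59 (blk 5, set 1) → VC-HIT  vc=[3]
10: 0x31 (blk 3, set 1) → VC-HIT  vc=[5]
11: 0x3c (blk 3, set 1) → L1-HIT  vc=[5]
12: 0x5b (blk 5, set 1) → VC-HIT  vc=[3]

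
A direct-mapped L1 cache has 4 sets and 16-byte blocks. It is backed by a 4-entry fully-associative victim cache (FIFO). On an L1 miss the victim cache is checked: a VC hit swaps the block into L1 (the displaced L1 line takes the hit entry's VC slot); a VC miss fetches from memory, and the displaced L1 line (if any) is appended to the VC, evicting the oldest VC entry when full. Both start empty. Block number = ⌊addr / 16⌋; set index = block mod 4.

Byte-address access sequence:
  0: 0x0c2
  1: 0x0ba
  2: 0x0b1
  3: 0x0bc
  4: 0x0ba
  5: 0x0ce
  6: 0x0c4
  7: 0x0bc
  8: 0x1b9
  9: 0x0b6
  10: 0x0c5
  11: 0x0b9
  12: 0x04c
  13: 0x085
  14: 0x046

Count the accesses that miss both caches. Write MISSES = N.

MISSES = 5

  [0] addr=0xc2 blk=12 s=0: MISS | VC []
  [1] addr=0xba blk=11 s=3: MISS | VC []
  [2] addr=0xb1 blk=11 s=3: L1-HIT | VC []
  [3] addr=0xbc blk=11 s=3: L1-HIT | VC []
  [4] addr=0xba blk=11 s=3: L1-HIT | VC []
  [5] addr=0xce blk=12 s=0: L1-HIT | VC []
  [6] addr=0xc4 blk=12 s=0: L1-HIT | VC []
  [7] addr=0xbc blk=11 s=3: L1-HIT | VC []
  [8] addr=0x1b9 blk=27 s=3: MISS | VC [11]
  [9] addr=0xb6 blk=11 s=3: VC-HIT | VC [27]
  [10] addr=0xc5 blk=12 s=0: L1-HIT | VC [27]
  [11] addr=0xb9 blk=11 s=3: L1-HIT | VC [27]
  [12] addr=0x4c blk=4 s=0: MISS | VC [27, 12]
  [13] addr=0x85 blk=8 s=0: MISS | VC [27, 12, 4]
  [14] addr=0x46 blk=4 s=0: VC-HIT | VC [27, 12, 8]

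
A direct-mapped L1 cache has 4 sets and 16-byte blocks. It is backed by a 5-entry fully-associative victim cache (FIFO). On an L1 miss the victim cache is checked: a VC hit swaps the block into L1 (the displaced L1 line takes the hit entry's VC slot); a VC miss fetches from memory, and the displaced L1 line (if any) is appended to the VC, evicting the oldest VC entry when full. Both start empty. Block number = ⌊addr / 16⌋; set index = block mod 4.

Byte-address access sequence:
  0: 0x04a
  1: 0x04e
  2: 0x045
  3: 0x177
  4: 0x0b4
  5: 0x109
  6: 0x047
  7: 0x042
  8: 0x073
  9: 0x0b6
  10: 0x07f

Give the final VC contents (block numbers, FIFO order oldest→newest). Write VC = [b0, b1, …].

#0 0x4a→b4/s0 MISS; vc=[]
#1 0x4e→b4/s0 L1-HIT; vc=[]
#2 0x45→b4/s0 L1-HIT; vc=[]
#3 0x177→b23/s3 MISS; vc=[]
#4 0xb4→b11/s3 MISS; vc=[23]
#5 0x109→b16/s0 MISS; vc=[23,4]
#6 0x47→b4/s0 VC-HIT; vc=[23,16]
#7 0x42→b4/s0 L1-HIT; vc=[23,16]
#8 0x73→b7/s3 MISS; vc=[23,16,11]
#9 0xb6→b11/s3 VC-HIT; vc=[23,16,7]
#10 0x7f→b7/s3 VC-HIT; vc=[23,16,11]

VC = [23, 16, 11]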